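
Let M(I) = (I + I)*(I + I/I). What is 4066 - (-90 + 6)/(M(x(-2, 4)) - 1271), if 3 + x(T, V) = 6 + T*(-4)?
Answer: 4094378/1007 ≈ 4065.9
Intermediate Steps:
x(T, V) = 3 - 4*T (x(T, V) = -3 + (6 + T*(-4)) = -3 + (6 - 4*T) = 3 - 4*T)
M(I) = 2*I*(1 + I) (M(I) = (2*I)*(I + 1) = (2*I)*(1 + I) = 2*I*(1 + I))
4066 - (-90 + 6)/(M(x(-2, 4)) - 1271) = 4066 - (-90 + 6)/(2*(3 - 4*(-2))*(1 + (3 - 4*(-2))) - 1271) = 4066 - (-84)/(2*(3 + 8)*(1 + (3 + 8)) - 1271) = 4066 - (-84)/(2*11*(1 + 11) - 1271) = 4066 - (-84)/(2*11*12 - 1271) = 4066 - (-84)/(264 - 1271) = 4066 - (-84)/(-1007) = 4066 - (-84)*(-1)/1007 = 4066 - 1*84/1007 = 4066 - 84/1007 = 4094378/1007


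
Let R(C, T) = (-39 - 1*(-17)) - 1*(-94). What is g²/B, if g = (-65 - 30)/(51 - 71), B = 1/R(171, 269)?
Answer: 3249/2 ≈ 1624.5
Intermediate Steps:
R(C, T) = 72 (R(C, T) = (-39 + 17) + 94 = -22 + 94 = 72)
B = 1/72 ≈ 0.013889
g = 19/4 (g = -95/(-20) = -95*(-1/20) = 19/4 ≈ 4.7500)
g²/B = (19/4)²/(1/72) = (361/16)*72 = 3249/2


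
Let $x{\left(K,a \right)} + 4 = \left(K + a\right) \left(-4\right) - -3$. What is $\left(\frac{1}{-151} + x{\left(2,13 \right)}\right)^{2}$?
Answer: $\frac{84860944}{22801} \approx 3721.8$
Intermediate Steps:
$x{\left(K,a \right)} = -1 - 4 K - 4 a$ ($x{\left(K,a \right)} = -4 + \left(\left(K + a\right) \left(-4\right) - -3\right) = -4 - \left(-3 + 4 K + 4 a\right) = -1 - 4 K - 4 a$)
$\left(\frac{1}{-151} + x{\left(2,13 \right)}\right)^{2} = \left(\frac{1}{-151} - 61\right)^{2} = \left(- \frac{1}{151} - 61\right)^{2} = \left(- \frac{9212}{151}\right)^{2} = \frac{84860944}{22801}$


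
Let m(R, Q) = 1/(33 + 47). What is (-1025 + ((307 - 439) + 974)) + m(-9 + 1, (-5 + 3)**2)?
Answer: -14639/80 ≈ -182.99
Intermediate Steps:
m(R, Q) = 1/80
(-1025 + ((307 - 439) + 974)) + m(-9 + 1, (-5 + 3)**2) = (-1025 + ((307 - 439) + 974)) + 1/80 = (-1025 + (-132 + 974)) + 1/80 = (-1025 + 842) + 1/80 = -183 + 1/80 = -14639/80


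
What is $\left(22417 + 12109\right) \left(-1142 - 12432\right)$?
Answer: $-468655924$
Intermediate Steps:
$\left(22417 + 12109\right) \left(-1142 - 12432\right) = 34526 \left(-1142 - 12432\right) = 34526 \left(-13574\right) = -468655924$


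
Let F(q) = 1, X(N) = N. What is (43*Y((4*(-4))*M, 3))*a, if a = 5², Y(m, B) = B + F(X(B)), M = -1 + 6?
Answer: 4300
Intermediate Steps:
M = 5
Y(m, B) = 1 + B (Y(m, B) = B + 1 = 1 + B)
a = 25
(43*Y((4*(-4))*M, 3))*a = (43*(1 + 3))*25 = (43*4)*25 = 172*25 = 4300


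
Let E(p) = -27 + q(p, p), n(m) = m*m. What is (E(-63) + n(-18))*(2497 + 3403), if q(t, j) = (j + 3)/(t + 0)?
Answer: 36916300/21 ≈ 1.7579e+6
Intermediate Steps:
n(m) = m**2
q(t, j) = (3 + j)/t
E(p) = -27 + (3 + p)/p
(E(-63) + n(-18))*(2497 + 3403) = ((-26 + 3/(-63)) + (-18)**2)*(2497 + 3403) = ((-26 + 3*(-1/63)) + 324)*5900 = ((-26 - 1/21) + 324)*5900 = (-547/21 + 324)*5900 = (6257/21)*5900 = 36916300/21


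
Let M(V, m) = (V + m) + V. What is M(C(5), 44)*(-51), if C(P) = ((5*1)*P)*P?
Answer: -14994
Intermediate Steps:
C(P) = 5*P**2 (C(P) = (5*P)*P = 5*P**2)
M(V, m) = m + 2*V
M(C(5), 44)*(-51) = (44 + 2*(5*5**2))*(-51) = (44 + 2*(5*25))*(-51) = (44 + 2*125)*(-51) = (44 + 250)*(-51) = 294*(-51) = -14994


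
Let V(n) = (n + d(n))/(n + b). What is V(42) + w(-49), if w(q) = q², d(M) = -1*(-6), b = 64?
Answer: 127277/53 ≈ 2401.5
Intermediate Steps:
d(M) = 6
V(n) = (6 + n)/(64 + n) (V(n) = (n + 6)/(n + 64) = (6 + n)/(64 + n))
V(42) + w(-49) = (6 + 42)/(64 + 42) + (-49)² = 48/106 + 2401 = (1/106)*48 + 2401 = 24/53 + 2401 = 127277/53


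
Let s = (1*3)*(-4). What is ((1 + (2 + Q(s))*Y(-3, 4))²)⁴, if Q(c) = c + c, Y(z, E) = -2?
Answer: 16815125390625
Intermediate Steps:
s = -12 (s = 3*(-4) = -12)
Q(c) = 2*c
((1 + (2 + Q(s))*Y(-3, 4))²)⁴ = ((1 + (2 + 2*(-12))*(-2))²)⁴ = ((1 + (2 - 24)*(-2))²)⁴ = ((1 - 22*(-2))²)⁴ = ((1 + 44)²)⁴ = (45²)⁴ = 2025⁴ = 16815125390625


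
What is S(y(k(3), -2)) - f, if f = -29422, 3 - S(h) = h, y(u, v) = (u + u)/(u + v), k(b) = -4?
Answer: 88271/3 ≈ 29424.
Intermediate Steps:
y(u, v) = 2*u/(u + v) (y(u, v) = (2*u)/(u + v) = 2*u/(u + v))
S(h) = 3 - h
S(y(k(3), -2)) - f = (3 - 2*(-4)/(-4 - 2)) - 1*(-29422) = (3 - 2*(-4)/(-6)) + 29422 = (3 - 2*(-4)*(-1)/6) + 29422 = (3 - 1*4/3) + 29422 = (3 - 4/3) + 29422 = 5/3 + 29422 = 88271/3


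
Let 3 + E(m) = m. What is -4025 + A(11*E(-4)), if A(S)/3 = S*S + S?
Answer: 13531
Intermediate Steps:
E(m) = -3 + m
A(S) = 3*S + 3*S**2 (A(S) = 3*(S*S + S) = 3*(S**2 + S) = 3*(S + S**2) = 3*S + 3*S**2)
-4025 + A(11*E(-4)) = -4025 + 3*(11*(-3 - 4))*(1 + 11*(-3 - 4)) = -4025 + 3*(11*(-7))*(1 + 11*(-7)) = -4025 + 3*(-77)*(1 - 77) = -4025 + 3*(-77)*(-76) = -4025 + 17556 = 13531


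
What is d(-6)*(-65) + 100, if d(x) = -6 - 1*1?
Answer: 555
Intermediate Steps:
d(x) = -7 (d(x) = -6 - 1 = -7)
d(-6)*(-65) + 100 = -7*(-65) + 100 = 455 + 100 = 555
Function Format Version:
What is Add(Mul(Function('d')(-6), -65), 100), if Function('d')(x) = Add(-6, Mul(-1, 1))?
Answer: 555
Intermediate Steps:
Function('d')(x) = -7 (Function('d')(x) = Add(-6, -1) = -7)
Add(Mul(Function('d')(-6), -65), 100) = Add(Mul(-7, -65), 100) = Add(455, 100) = 555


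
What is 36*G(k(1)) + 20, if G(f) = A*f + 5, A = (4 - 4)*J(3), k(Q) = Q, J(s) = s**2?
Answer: 200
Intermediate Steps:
A = 0 (A = (4 - 4)*3**2 = 0*9 = 0)
G(f) = 5 (G(f) = 0*f + 5 = 0 + 5 = 5)
36*G(k(1)) + 20 = 36*5 + 20 = 180 + 20 = 200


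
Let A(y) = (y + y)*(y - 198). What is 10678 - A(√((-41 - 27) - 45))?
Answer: 10904 + 396*I*√113 ≈ 10904.0 + 4209.5*I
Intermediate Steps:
A(y) = 2*y*(-198 + y) (A(y) = (2*y)*(-198 + y) = 2*y*(-198 + y))
10678 - A(√((-41 - 27) - 45)) = 10678 - 2*√((-41 - 27) - 45)*(-198 + √((-41 - 27) - 45)) = 10678 - 2*√(-68 - 45)*(-198 + √(-68 - 45)) = 10678 - 2*√(-113)*(-198 + √(-113)) = 10678 - 2*I*√113*(-198 + I*√113)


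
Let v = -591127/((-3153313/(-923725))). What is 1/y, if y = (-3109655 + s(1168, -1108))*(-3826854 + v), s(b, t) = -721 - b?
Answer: 185489/2308638853566163064 ≈ 8.0346e-14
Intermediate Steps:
v = -546038788075/3153313 (v = -591127/((-3153313*(-1/923725))) = -591127/3153313/923725 = -591127*923725/3153313 = -546038788075/3153313 ≈ -1.7316e+5)
y = 2308638853566163064/185489 (y = (-3109655 + (-721 - 1*1168))*(-3826854 - 546038788075/3153313) = (-3109655 + (-721 - 1168))*(-12613307255377/3153313) = (-3109655 - 1889)*(-12613307255377/3153313) = -3111544*(-12613307255377/3153313) = 2308638853566163064/185489 ≈ 1.2446e+13)
1/y = 1/(2308638853566163064/185489) = 185489/2308638853566163064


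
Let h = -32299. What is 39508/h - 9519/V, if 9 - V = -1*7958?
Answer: -622214417/257326133 ≈ -2.4180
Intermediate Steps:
V = 7967 (V = 9 - (-1)*7958 = 9 - 1*(-7958) = 9 + 7958 = 7967)
39508/h - 9519/V = 39508/(-32299) - 9519/7967 = 39508*(-1/32299) - 9519*1/7967 = -39508/32299 - 9519/7967 = -622214417/257326133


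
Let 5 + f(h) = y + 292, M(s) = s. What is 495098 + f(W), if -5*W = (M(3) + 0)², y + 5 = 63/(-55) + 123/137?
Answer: 3732686434/7535 ≈ 4.9538e+5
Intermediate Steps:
y = -39541/7535 (y = -5 + (63/(-55) + 123/137) = -5 + (63*(-1/55) + 123*(1/137)) = -5 + (-63/55 + 123/137) = -5 - 1866/7535 = -39541/7535 ≈ -5.2476)
W = -9/5 (W = -(3 + 0)²/5 = -⅕*3² = -⅕*9 = -9/5 ≈ -1.8000)
f(h) = 2123004/7535 (f(h) = -5 + (-39541/7535 + 292) = -5 + 2160679/7535 = 2123004/7535)
495098 + f(W) = 495098 + 2123004/7535 = 3732686434/7535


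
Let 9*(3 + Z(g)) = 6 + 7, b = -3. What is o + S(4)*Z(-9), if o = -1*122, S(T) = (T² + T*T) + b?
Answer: -1504/9 ≈ -167.11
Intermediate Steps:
Z(g) = -14/9 (Z(g) = -3 + (6 + 7)/9 = -3 + (⅑)*13 = -3 + 13/9 = -14/9)
S(T) = -3 + 2*T² (S(T) = (T² + T*T) - 3 = (T² + T²) - 3 = 2*T² - 3 = -3 + 2*T²)
o = -122
o + S(4)*Z(-9) = -122 + (-3 + 2*4²)*(-14/9) = -122 + (-3 + 2*16)*(-14/9) = -122 + (-3 + 32)*(-14/9) = -122 + 29*(-14/9) = -122 - 406/9 = -1504/9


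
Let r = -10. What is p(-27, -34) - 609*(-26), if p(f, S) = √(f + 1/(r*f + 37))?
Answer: 15834 + 4*I*√159026/307 ≈ 15834.0 + 5.1958*I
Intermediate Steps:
p(f, S) = √(f + 1/(37 - 10*f)) (p(f, S) = √(f + 1/(-10*f + 37)) = √(f + 1/(37 - 10*f)))
p(-27, -34) - 609*(-26) = √((1 - 27*(37 - 10*(-27)))/(37 - 10*(-27))) - 609*(-26) = √((1 - 27*(37 + 270))/(37 + 270)) + 15834 = √((1 - 27*307)/307) + 15834 = √((1 - 8289)/307) + 15834 = √((1/307)*(-8288)) + 15834 = √(-8288/307) + 15834 = 4*I*√159026/307 + 15834 = 15834 + 4*I*√159026/307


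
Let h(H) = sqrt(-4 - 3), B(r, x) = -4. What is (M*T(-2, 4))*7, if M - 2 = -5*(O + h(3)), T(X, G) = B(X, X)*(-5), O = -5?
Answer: 3780 - 700*I*sqrt(7) ≈ 3780.0 - 1852.0*I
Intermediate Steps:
h(H) = I*sqrt(7) (h(H) = sqrt(-7) = I*sqrt(7))
T(X, G) = 20 (T(X, G) = -4*(-5) = 20)
M = 27 - 5*I*sqrt(7) (M = 2 - 5*(-5 + I*sqrt(7)) = 2 + (25 - 5*I*sqrt(7)) = 27 - 5*I*sqrt(7) ≈ 27.0 - 13.229*I)
(M*T(-2, 4))*7 = ((27 - 5*I*sqrt(7))*20)*7 = (540 - 100*I*sqrt(7))*7 = 3780 - 700*I*sqrt(7)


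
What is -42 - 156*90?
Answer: -14082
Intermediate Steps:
-42 - 156*90 = -42 - 14040 = -14082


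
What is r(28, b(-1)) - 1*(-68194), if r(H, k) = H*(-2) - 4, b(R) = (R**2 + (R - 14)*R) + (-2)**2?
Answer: 68134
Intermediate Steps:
b(R) = 4 + R**2 + R*(-14 + R) (b(R) = (R**2 + (-14 + R)*R) + 4 = (R**2 + R*(-14 + R)) + 4 = 4 + R**2 + R*(-14 + R))
r(H, k) = -4 - 2*H (r(H, k) = -2*H - 4 = -4 - 2*H)
r(28, b(-1)) - 1*(-68194) = (-4 - 2*28) - 1*(-68194) = (-4 - 56) + 68194 = -60 + 68194 = 68134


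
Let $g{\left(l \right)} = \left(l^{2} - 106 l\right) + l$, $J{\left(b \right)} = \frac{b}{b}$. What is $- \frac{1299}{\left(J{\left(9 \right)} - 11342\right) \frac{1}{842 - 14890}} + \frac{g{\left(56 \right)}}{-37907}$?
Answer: $- \frac{691709159560}{429903287} \approx -1609.0$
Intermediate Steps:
$J{\left(b \right)} = 1$
$g{\left(l \right)} = l^{2} - 105 l$
$- \frac{1299}{\left(J{\left(9 \right)} - 11342\right) \frac{1}{842 - 14890}} + \frac{g{\left(56 \right)}}{-37907} = - \frac{1299}{\left(1 - 11342\right) \frac{1}{842 - 14890}} + \frac{56 \left(-105 + 56\right)}{-37907} = - \frac{1299}{\left(-11341\right) \frac{1}{-14048}} + 56 \left(-49\right) \left(- \frac{1}{37907}\right) = - \frac{1299}{\left(-11341\right) \left(- \frac{1}{14048}\right)} - - \frac{2744}{37907} = - \frac{1299}{\frac{11341}{14048}} + \frac{2744}{37907} = \left(-1299\right) \frac{14048}{11341} + \frac{2744}{37907} = - \frac{18248352}{11341} + \frac{2744}{37907} = - \frac{691709159560}{429903287}$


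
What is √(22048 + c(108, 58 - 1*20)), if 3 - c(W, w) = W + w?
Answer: √21905 ≈ 148.00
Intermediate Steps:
c(W, w) = 3 - W - w (c(W, w) = 3 - (W + w) = 3 + (-W - w) = 3 - W - w)
√(22048 + c(108, 58 - 1*20)) = √(22048 + (3 - 1*108 - (58 - 1*20))) = √(22048 + (3 - 108 - (58 - 20))) = √(22048 + (3 - 108 - 1*38)) = √(22048 + (3 - 108 - 38)) = √(22048 - 143) = √21905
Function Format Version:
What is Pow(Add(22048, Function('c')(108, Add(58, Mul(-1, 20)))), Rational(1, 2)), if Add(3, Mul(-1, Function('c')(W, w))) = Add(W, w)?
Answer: Pow(21905, Rational(1, 2)) ≈ 148.00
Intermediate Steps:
Function('c')(W, w) = Add(3, Mul(-1, W), Mul(-1, w)) (Function('c')(W, w) = Add(3, Mul(-1, Add(W, w))) = Add(3, Add(Mul(-1, W), Mul(-1, w))) = Add(3, Mul(-1, W), Mul(-1, w)))
Pow(Add(22048, Function('c')(108, Add(58, Mul(-1, 20)))), Rational(1, 2)) = Pow(Add(22048, Add(3, Mul(-1, 108), Mul(-1, Add(58, Mul(-1, 20))))), Rational(1, 2)) = Pow(Add(22048, Add(3, -108, Mul(-1, Add(58, -20)))), Rational(1, 2)) = Pow(Add(22048, Add(3, -108, Mul(-1, 38))), Rational(1, 2)) = Pow(Add(22048, Add(3, -108, -38)), Rational(1, 2)) = Pow(Add(22048, -143), Rational(1, 2)) = Pow(21905, Rational(1, 2))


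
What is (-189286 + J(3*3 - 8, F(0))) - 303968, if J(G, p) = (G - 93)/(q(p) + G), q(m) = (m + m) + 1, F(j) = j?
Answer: -493300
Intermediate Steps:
q(m) = 1 + 2*m (q(m) = 2*m + 1 = 1 + 2*m)
J(G, p) = (-93 + G)/(1 + G + 2*p) (J(G, p) = (G - 93)/((1 + 2*p) + G) = (-93 + G)/(1 + G + 2*p))
(-189286 + J(3*3 - 8, F(0))) - 303968 = (-189286 + (-93 + (3*3 - 8))/(1 + (3*3 - 8) + 2*0)) - 303968 = (-189286 + (-93 + (9 - 8))/(1 + (9 - 8) + 0)) - 303968 = (-189286 + (-93 + 1)/(1 + 1 + 0)) - 303968 = (-189286 - 92/2) - 303968 = (-189286 + (½)*(-92)) - 303968 = (-189286 - 46) - 303968 = -189332 - 303968 = -493300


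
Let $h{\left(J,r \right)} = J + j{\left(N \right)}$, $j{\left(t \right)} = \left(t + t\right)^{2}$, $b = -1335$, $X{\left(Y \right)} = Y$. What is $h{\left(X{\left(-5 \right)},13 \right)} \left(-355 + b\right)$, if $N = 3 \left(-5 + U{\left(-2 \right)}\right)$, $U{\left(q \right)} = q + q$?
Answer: $-4919590$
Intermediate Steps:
$U{\left(q \right)} = 2 q$
$N = -27$ ($N = 3 \left(-5 + 2 \left(-2\right)\right) = 3 \left(-5 - 4\right) = 3 \left(-9\right) = -27$)
$j{\left(t \right)} = 4 t^{2}$ ($j{\left(t \right)} = \left(2 t\right)^{2} = 4 t^{2}$)
$h{\left(J,r \right)} = 2916 + J$ ($h{\left(J,r \right)} = J + 4 \left(-27\right)^{2} = J + 4 \cdot 729 = J + 2916 = 2916 + J$)
$h{\left(X{\left(-5 \right)},13 \right)} \left(-355 + b\right) = \left(2916 - 5\right) \left(-355 - 1335\right) = 2911 \left(-1690\right) = -4919590$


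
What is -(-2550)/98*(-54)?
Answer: -68850/49 ≈ -1405.1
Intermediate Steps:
-(-2550)/98*(-54) = -51*(-25/49)*(-54) = (1275/49)*(-54) = -68850/49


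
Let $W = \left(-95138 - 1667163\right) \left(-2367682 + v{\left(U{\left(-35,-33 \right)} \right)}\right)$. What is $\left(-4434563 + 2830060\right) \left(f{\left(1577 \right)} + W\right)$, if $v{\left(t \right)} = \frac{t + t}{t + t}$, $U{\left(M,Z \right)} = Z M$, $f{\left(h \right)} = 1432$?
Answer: $-6694895620039944739$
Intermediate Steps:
$U{\left(M,Z \right)} = M Z$
$v{\left(t \right)} = 1$ ($v{\left(t \right)} = \frac{2 t}{2 t} = 2 t \frac{1}{2 t} = 1$)
$W = 4172566593981$ ($W = \left(-95138 - 1667163\right) \left(-2367682 + 1\right) = \left(-1762301\right) \left(-2367681\right) = 4172566593981$)
$\left(-4434563 + 2830060\right) \left(f{\left(1577 \right)} + W\right) = \left(-4434563 + 2830060\right) \left(1432 + 4172566593981\right) = \left(-1604503\right) 4172566595413 = -6694895620039944739$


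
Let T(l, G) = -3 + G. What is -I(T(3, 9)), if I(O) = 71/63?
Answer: -71/63 ≈ -1.1270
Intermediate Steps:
I(O) = 71/63 (I(O) = 71*(1/63) = 71/63)
-I(T(3, 9)) = -1*71/63 = -71/63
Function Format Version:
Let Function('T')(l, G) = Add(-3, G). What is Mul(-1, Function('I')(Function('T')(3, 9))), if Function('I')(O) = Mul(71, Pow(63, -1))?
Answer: Rational(-71, 63) ≈ -1.1270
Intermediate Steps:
Function('I')(O) = Rational(71, 63) (Function('I')(O) = Mul(71, Rational(1, 63)) = Rational(71, 63))
Mul(-1, Function('I')(Function('T')(3, 9))) = Mul(-1, Rational(71, 63)) = Rational(-71, 63)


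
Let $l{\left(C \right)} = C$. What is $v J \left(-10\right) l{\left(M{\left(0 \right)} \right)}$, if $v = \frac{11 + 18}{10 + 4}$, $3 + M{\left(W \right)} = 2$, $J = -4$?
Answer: $- \frac{580}{7} \approx -82.857$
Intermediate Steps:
$M{\left(W \right)} = -1$ ($M{\left(W \right)} = -3 + 2 = -1$)
$v = \frac{29}{14} \approx 2.0714$
$v J \left(-10\right) l{\left(M{\left(0 \right)} \right)} = \frac{29 \left(\left(-4\right) \left(-10\right)\right)}{14} \left(-1\right) = \frac{29}{14} \cdot 40 \left(-1\right) = \frac{580}{7} \left(-1\right) = - \frac{580}{7}$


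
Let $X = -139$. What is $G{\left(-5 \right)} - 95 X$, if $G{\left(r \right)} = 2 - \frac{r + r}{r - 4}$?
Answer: $\frac{118853}{9} \approx 13206.0$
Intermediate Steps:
$G{\left(r \right)} = 2 - \frac{2 r}{-4 + r}$
$G{\left(-5 \right)} - 95 X = - \frac{8}{-4 - 5} - -13205 = - \frac{8}{-9} + 13205 = \left(-8\right) \left(- \frac{1}{9}\right) + 13205 = \frac{8}{9} + 13205 = \frac{118853}{9}$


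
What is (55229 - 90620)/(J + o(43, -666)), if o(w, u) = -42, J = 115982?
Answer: -35391/115940 ≈ -0.30525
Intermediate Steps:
(55229 - 90620)/(J + o(43, -666)) = (55229 - 90620)/(115982 - 42) = -35391/115940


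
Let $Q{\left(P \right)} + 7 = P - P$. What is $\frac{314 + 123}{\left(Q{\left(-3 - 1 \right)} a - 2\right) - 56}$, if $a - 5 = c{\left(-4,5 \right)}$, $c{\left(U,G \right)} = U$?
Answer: $- \frac{437}{65} \approx -6.7231$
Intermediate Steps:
$a = 1$ ($a = 5 - 4 = 1$)
$Q{\left(P \right)} = -7$ ($Q{\left(P \right)} = -7 + \left(P - P\right) = -7 + 0 = -7$)
$\frac{314 + 123}{\left(Q{\left(-3 - 1 \right)} a - 2\right) - 56} = \frac{314 + 123}{\left(\left(-7\right) 1 - 2\right) - 56} = \frac{437}{\left(-7 - 2\right) - 56} = \frac{437}{-9 - 56} = \frac{437}{-65} = 437 \left(- \frac{1}{65}\right) = - \frac{437}{65}$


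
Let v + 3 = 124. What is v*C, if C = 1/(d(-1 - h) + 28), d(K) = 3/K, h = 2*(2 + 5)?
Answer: 605/139 ≈ 4.3525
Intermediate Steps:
h = 14 (h = 2*7 = 14)
v = 121 (v = -3 + 124 = 121)
C = 5/139 (C = 1/(3/(-1 - 1*14) + 28) = 1/(3/(-1 - 14) + 28) = 1/(3/(-15) + 28) = 1/(3*(-1/15) + 28) = 1/(-⅕ + 28) = 1/(139/5) = 5/139 ≈ 0.035971)
v*C = 121*(5/139) = 605/139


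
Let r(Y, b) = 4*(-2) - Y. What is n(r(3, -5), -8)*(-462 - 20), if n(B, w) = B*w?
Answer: -42416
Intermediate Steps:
r(Y, b) = -8 - Y
n(r(3, -5), -8)*(-462 - 20) = ((-8 - 1*3)*(-8))*(-462 - 20) = ((-8 - 3)*(-8))*(-482) = -11*(-8)*(-482) = 88*(-482) = -42416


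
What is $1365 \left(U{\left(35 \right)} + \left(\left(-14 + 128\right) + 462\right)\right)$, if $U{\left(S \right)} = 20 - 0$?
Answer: $813540$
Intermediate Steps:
$U{\left(S \right)} = 20$ ($U{\left(S \right)} = 20 + 0 = 20$)
$1365 \left(U{\left(35 \right)} + \left(\left(-14 + 128\right) + 462\right)\right) = 1365 \left(20 + \left(\left(-14 + 128\right) + 462\right)\right) = 1365 \left(20 + \left(114 + 462\right)\right) = 1365 \left(20 + 576\right) = 1365 \cdot 596 = 813540$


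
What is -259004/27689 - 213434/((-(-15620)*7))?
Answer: -17114635693/1513757630 ≈ -11.306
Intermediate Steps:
-259004/27689 - 213434/((-(-15620)*7)) = -259004*1/27689 - 213434/((-3905*(-28))) = -259004/27689 - 213434/109340 = -259004/27689 - 213434*1/109340 = -259004/27689 - 106717/54670 = -17114635693/1513757630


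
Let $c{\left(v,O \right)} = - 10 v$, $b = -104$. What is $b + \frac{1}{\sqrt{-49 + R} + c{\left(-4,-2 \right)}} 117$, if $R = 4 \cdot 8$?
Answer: $\frac{13 \left(- 8 \sqrt{17} + 311 i\right)}{\sqrt{17} - 40 i} \approx -101.11 - 0.29833 i$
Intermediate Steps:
$R = 32$
$b + \frac{1}{\sqrt{-49 + R} + c{\left(-4,-2 \right)}} 117 = -104 + \frac{1}{\sqrt{-49 + 32} - -40} \cdot 117 = -104 + \frac{1}{\sqrt{-17} + 40} \cdot 117 = -104 + \frac{1}{i \sqrt{17} + 40} \cdot 117 = -104 + \frac{1}{40 + i \sqrt{17}} \cdot 117 = -104 + \frac{117}{40 + i \sqrt{17}}$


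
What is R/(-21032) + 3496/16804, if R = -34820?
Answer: 41165197/22088858 ≈ 1.8636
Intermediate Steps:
R/(-21032) + 3496/16804 = -34820/(-21032) + 3496/16804 = -34820*(-1/21032) + 3496*(1/16804) = 8705/5258 + 874/4201 = 41165197/22088858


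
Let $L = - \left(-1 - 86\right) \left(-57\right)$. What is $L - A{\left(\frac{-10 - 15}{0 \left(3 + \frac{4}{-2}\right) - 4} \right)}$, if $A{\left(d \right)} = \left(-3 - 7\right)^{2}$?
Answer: $-5059$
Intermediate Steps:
$L = -4959$ ($L = - \left(-87\right) \left(-57\right) = \left(-1\right) 4959 = -4959$)
$A{\left(d \right)} = 100$ ($A{\left(d \right)} = \left(-10\right)^{2} = 100$)
$L - A{\left(\frac{-10 - 15}{0 \left(3 + \frac{4}{-2}\right) - 4} \right)} = -4959 - 100 = -5059$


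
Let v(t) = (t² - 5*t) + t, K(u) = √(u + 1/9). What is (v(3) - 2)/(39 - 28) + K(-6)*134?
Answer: -5/11 + 134*I*√53/3 ≈ -0.45455 + 325.18*I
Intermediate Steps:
K(u) = √(⅑ + u) (K(u) = √(u + ⅑) = √(⅑ + u))
v(t) = t² - 4*t
(v(3) - 2)/(39 - 28) + K(-6)*134 = (3*(-4 + 3) - 2)/(39 - 28) + (√(1 + 9*(-6))/3)*134 = (3*(-1) - 2)/11 + (√(1 - 54)/3)*134 = (-3 - 2)*(1/11) + (√(-53)/3)*134 = -5*1/11 + ((I*√53)/3)*134 = -5/11 + (I*√53/3)*134 = -5/11 + 134*I*√53/3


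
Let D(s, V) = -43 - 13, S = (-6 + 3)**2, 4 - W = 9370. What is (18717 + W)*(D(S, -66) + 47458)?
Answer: 443256102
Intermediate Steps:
W = -9366 (W = 4 - 1*9370 = 4 - 9370 = -9366)
S = 9 (S = (-3)**2 = 9)
D(s, V) = -56
(18717 + W)*(D(S, -66) + 47458) = (18717 - 9366)*(-56 + 47458) = 9351*47402 = 443256102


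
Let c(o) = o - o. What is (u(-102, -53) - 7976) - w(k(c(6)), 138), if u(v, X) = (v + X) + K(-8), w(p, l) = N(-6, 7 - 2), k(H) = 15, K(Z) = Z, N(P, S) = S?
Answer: -8144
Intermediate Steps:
c(o) = 0
w(p, l) = 5 (w(p, l) = 7 - 2 = 5)
u(v, X) = -8 + X + v (u(v, X) = (v + X) - 8 = (X + v) - 8 = -8 + X + v)
(u(-102, -53) - 7976) - w(k(c(6)), 138) = ((-8 - 53 - 102) - 7976) - 1*5 = (-163 - 7976) - 5 = -8139 - 5 = -8144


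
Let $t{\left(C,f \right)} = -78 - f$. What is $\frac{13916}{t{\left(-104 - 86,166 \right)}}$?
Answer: $- \frac{3479}{61} \approx -57.033$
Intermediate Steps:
$\frac{13916}{t{\left(-104 - 86,166 \right)}} = \frac{13916}{-78 - 166} = \frac{13916}{-244} = 13916 \left(- \frac{1}{244}\right) = - \frac{3479}{61}$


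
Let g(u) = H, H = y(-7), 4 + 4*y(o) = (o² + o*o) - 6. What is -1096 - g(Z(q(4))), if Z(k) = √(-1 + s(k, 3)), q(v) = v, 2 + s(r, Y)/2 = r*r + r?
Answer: -1118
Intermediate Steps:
s(r, Y) = -4 + 2*r + 2*r² (s(r, Y) = -4 + 2*(r*r + r) = -4 + 2*(r² + r) = -4 + 2*(r + r²) = -4 + (2*r + 2*r²) = -4 + 2*r + 2*r²)
Z(k) = √(-5 + 2*k + 2*k²) (Z(k) = √(-1 + (-4 + 2*k + 2*k²)) = √(-5 + 2*k + 2*k²))
y(o) = -5/2 + o²/2 (y(o) = -1 + ((o² + o*o) - 6)/4 = -1 + ((o² + o²) - 6)/4 = -1 + (2*o² - 6)/4 = -1 + (-6 + 2*o²)/4 = -1 + (-3/2 + o²/2) = -5/2 + o²/2)
H = 22 (H = -5/2 + (½)*(-7)² = -5/2 + (½)*49 = -5/2 + 49/2 = 22)
g(u) = 22
-1096 - g(Z(q(4))) = -1096 - 1*22 = -1096 - 22 = -1118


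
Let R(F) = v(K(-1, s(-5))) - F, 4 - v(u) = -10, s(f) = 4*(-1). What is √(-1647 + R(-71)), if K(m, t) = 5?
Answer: I*√1562 ≈ 39.522*I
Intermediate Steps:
s(f) = -4
v(u) = 14 (v(u) = 4 - 1*(-10) = 4 + 10 = 14)
R(F) = 14 - F
√(-1647 + R(-71)) = √(-1647 + (14 - 1*(-71))) = √(-1647 + (14 + 71)) = √(-1647 + 85) = √(-1562) = I*√1562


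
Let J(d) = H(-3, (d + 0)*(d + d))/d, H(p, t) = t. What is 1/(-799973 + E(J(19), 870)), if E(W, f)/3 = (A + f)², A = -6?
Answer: 1/1439515 ≈ 6.9468e-7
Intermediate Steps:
J(d) = 2*d (J(d) = ((d + 0)*(d + d))/d = (d*(2*d))/d = (2*d²)/d = 2*d)
E(W, f) = 3*(-6 + f)²
1/(-799973 + E(J(19), 870)) = 1/(-799973 + 3*(-6 + 870)²) = 1/(-799973 + 3*864²) = 1/(-799973 + 3*746496) = 1/(-799973 + 2239488) = 1/1439515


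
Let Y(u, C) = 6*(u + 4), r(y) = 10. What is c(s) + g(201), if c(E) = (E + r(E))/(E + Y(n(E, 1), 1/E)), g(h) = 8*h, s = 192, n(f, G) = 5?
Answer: 197885/123 ≈ 1608.8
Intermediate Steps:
Y(u, C) = 24 + 6*u (Y(u, C) = 6*(4 + u) = 24 + 6*u)
c(E) = (10 + E)/(54 + E) (c(E) = (E + 10)/(E + (24 + 6*5)) = (10 + E)/(E + (24 + 30)) = (10 + E)/(E + 54) = (10 + E)/(54 + E))
c(s) + g(201) = (10 + 192)/(54 + 192) + 8*201 = 202/246 + 1608 = (1/246)*202 + 1608 = 101/123 + 1608 = 197885/123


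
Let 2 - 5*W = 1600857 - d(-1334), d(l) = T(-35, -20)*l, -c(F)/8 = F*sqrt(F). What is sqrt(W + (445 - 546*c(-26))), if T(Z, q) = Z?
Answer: 2*sqrt(-77597 - 28392*I*sqrt(26)) ≈ 416.31 - 695.49*I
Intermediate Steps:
c(F) = -8*F**(3/2) (c(F) = -8*F*sqrt(F) = -8*F**(3/2))
d(l) = -35*l
W = -310833 (W = 2/5 - (1600857 - (-35)*(-1334))/5 = 2/5 - (1600857 - 1*46690)/5 = 2/5 - (1600857 - 46690)/5 = 2/5 - 1/5*1554167 = 2/5 - 1554167/5 = -310833)
sqrt(W + (445 - 546*c(-26))) = sqrt(-310833 + (445 - (-4368)*(-26)**(3/2))) = sqrt(-310833 + (445 - (-4368)*(-26*I*sqrt(26)))) = sqrt(-310833 + (445 - 113568*I*sqrt(26))) = sqrt(-310388 - 113568*I*sqrt(26))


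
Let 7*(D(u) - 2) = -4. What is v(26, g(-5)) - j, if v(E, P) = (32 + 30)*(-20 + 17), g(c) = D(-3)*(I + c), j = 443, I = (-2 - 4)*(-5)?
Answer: -629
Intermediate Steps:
D(u) = 10/7 (D(u) = 2 + (⅐)*(-4) = 2 - 4/7 = 10/7)
I = 30 (I = -6*(-5) = 30)
g(c) = 300/7 + 10*c/7 (g(c) = 10*(30 + c)/7 = 300/7 + 10*c/7)
v(E, P) = -186 (v(E, P) = 62*(-3) = -186)
v(26, g(-5)) - j = -186 - 1*443 = -186 - 443 = -629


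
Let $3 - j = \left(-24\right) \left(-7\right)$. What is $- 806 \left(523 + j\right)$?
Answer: $-288548$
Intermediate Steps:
$j = -165$ ($j = 3 - \left(-24\right) \left(-7\right) = 3 - 168 = -165$)
$- 806 \left(523 + j\right) = - 806 \left(523 - 165\right) = \left(-806\right) 358 = -288548$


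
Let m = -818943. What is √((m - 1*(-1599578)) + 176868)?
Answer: √957503 ≈ 978.52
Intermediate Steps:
√((m - 1*(-1599578)) + 176868) = √((-818943 - 1*(-1599578)) + 176868) = √((-818943 + 1599578) + 176868) = √(780635 + 176868) = √957503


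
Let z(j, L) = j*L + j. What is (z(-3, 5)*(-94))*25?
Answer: 42300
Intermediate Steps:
z(j, L) = j + L*j (z(j, L) = L*j + j = j + L*j)
(z(-3, 5)*(-94))*25 = (-3*(1 + 5)*(-94))*25 = (-3*6*(-94))*25 = -18*(-94)*25 = 1692*25 = 42300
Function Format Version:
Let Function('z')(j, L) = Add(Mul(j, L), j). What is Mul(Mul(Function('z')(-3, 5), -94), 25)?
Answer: 42300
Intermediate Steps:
Function('z')(j, L) = Add(j, Mul(L, j)) (Function('z')(j, L) = Add(Mul(L, j), j) = Add(j, Mul(L, j)))
Mul(Mul(Function('z')(-3, 5), -94), 25) = Mul(Mul(Mul(-3, Add(1, 5)), -94), 25) = Mul(Mul(Mul(-3, 6), -94), 25) = Mul(Mul(-18, -94), 25) = Mul(1692, 25) = 42300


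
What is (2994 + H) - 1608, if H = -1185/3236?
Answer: 4483911/3236 ≈ 1385.6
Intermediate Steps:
H = -1185/3236 (H = -1185*1/3236 = -1185/3236 ≈ -0.36619)
(2994 + H) - 1608 = (2994 - 1185/3236) - 1608 = 9687399/3236 - 1608 = 4483911/3236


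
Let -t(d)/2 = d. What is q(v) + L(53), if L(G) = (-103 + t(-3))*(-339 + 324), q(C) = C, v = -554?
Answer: 901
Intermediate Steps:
t(d) = -2*d
L(G) = 1455 (L(G) = (-103 - 2*(-3))*(-339 + 324) = (-103 + 6)*(-15) = -97*(-15) = 1455)
q(v) + L(53) = -554 + 1455 = 901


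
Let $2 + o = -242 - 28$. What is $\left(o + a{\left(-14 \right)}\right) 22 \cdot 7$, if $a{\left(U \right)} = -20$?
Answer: $-44968$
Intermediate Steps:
$o = -272$ ($o = -2 - 270 = -272$)
$\left(o + a{\left(-14 \right)}\right) 22 \cdot 7 = \left(-272 - 20\right) 22 \cdot 7 = \left(-292\right) 154 = -44968$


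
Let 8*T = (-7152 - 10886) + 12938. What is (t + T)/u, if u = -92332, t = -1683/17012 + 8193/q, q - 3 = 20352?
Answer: 73549302133/10657552211440 ≈ 0.0069011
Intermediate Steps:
q = 20355 (q = 3 + 20352 = 20355)
t = 35040617/115426420 (t = -1683/17012 + 8193/20355 = -1683*1/17012 + 8193*(1/20355) = -1683/17012 + 2731/6785 = 35040617/115426420 ≈ 0.30358)
T = -1275/2 (T = ((-7152 - 10886) + 12938)/8 = (-18038 + 12938)/8 = (⅛)*(-5100) = -1275/2 ≈ -637.50)
(t + T)/u = (35040617/115426420 - 1275/2)/(-92332) = -73549302133/115426420*(-1/92332) = 73549302133/10657552211440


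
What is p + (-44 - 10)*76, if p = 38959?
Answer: 34855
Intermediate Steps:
p + (-44 - 10)*76 = 38959 + (-44 - 10)*76 = 38959 - 54*76 = 38959 - 4104 = 34855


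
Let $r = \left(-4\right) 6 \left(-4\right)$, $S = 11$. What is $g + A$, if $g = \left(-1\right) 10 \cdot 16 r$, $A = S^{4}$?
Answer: $-719$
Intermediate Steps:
$r = 96$ ($r = \left(-24\right) \left(-4\right) = 96$)
$A = 14641$ ($A = 11^{4} = 14641$)
$g = -15360$ ($g = \left(-1\right) 10 \cdot 16 \cdot 96 = \left(-10\right) 16 \cdot 96 = \left(-160\right) 96 = -15360$)
$g + A = -15360 + 14641 = -719$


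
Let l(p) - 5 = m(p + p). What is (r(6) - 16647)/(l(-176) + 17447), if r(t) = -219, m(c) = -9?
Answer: -16866/17443 ≈ -0.96692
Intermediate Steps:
l(p) = -4 (l(p) = 5 - 9 = -4)
(r(6) - 16647)/(l(-176) + 17447) = (-219 - 16647)/(-4 + 17447) = -16866/17443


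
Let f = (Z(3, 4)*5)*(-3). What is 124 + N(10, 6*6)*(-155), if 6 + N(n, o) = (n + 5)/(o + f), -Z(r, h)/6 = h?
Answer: 138353/132 ≈ 1048.1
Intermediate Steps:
Z(r, h) = -6*h
f = 360 (f = (-6*4*5)*(-3) = -24*5*(-3) = -120*(-3) = 360)
N(n, o) = -6 + (5 + n)/(360 + o) (N(n, o) = -6 + (n + 5)/(o + 360) = -6 + (5 + n)/(360 + o))
124 + N(10, 6*6)*(-155) = 124 + ((-2155 + 10 - 36*6)/(360 + 6*6))*(-155) = 124 + ((-2155 + 10 - 6*36)/(360 + 36))*(-155) = 124 + ((-2155 + 10 - 216)/396)*(-155) = 124 + ((1/396)*(-2361))*(-155) = 124 - 787/132*(-155) = 124 + 121985/132 = 138353/132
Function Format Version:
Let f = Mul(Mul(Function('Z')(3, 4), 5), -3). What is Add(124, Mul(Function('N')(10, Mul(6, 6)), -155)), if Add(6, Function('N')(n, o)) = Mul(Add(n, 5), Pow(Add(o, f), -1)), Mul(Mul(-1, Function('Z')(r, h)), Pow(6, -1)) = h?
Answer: Rational(138353, 132) ≈ 1048.1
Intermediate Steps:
Function('Z')(r, h) = Mul(-6, h)
f = 360 (f = Mul(Mul(Mul(-6, 4), 5), -3) = Mul(Mul(-24, 5), -3) = Mul(-120, -3) = 360)
Function('N')(n, o) = Add(-6, Mul(Pow(Add(360, o), -1), Add(5, n))) (Function('N')(n, o) = Add(-6, Mul(Add(n, 5), Pow(Add(o, 360), -1))) = Add(-6, Mul(Add(5, n), Pow(Add(360, o), -1))) = Add(-6, Mul(Pow(Add(360, o), -1), Add(5, n))))
Add(124, Mul(Function('N')(10, Mul(6, 6)), -155)) = Add(124, Mul(Mul(Pow(Add(360, Mul(6, 6)), -1), Add(-2155, 10, Mul(-6, Mul(6, 6)))), -155)) = Add(124, Mul(Mul(Pow(Add(360, 36), -1), Add(-2155, 10, Mul(-6, 36))), -155)) = Add(124, Mul(Mul(Pow(396, -1), Add(-2155, 10, -216)), -155)) = Add(124, Mul(Mul(Rational(1, 396), -2361), -155)) = Add(124, Mul(Rational(-787, 132), -155)) = Add(124, Rational(121985, 132)) = Rational(138353, 132)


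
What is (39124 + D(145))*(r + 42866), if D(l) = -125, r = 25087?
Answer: 2650099047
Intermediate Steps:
(39124 + D(145))*(r + 42866) = (39124 - 125)*(25087 + 42866) = 38999*67953 = 2650099047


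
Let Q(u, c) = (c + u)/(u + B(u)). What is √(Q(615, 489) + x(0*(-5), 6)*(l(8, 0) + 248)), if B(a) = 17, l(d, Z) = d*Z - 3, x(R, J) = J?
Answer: 2*√2296293/79 ≈ 38.363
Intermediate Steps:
l(d, Z) = -3 + Z*d (l(d, Z) = Z*d - 3 = -3 + Z*d)
Q(u, c) = (c + u)/(17 + u) (Q(u, c) = (c + u)/(u + 17) = (c + u)/(17 + u))
√(Q(615, 489) + x(0*(-5), 6)*(l(8, 0) + 248)) = √((489 + 615)/(17 + 615) + 6*((-3 + 0*8) + 248)) = √(1104/632 + 6*((-3 + 0) + 248)) = √((1/632)*1104 + 6*(-3 + 248)) = √(138/79 + 6*245) = √(138/79 + 1470) = √(116268/79) = 2*√2296293/79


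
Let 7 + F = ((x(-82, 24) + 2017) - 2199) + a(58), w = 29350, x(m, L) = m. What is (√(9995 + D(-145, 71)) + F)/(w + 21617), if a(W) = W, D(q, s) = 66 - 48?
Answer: -71/16989 + √10013/50967 ≈ -0.0022158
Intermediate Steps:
D(q, s) = 18
F = -213 (F = -7 + (((-82 + 2017) - 2199) + 58) = -7 + ((1935 - 2199) + 58) = -7 + (-264 + 58) = -7 - 206 = -213)
(√(9995 + D(-145, 71)) + F)/(w + 21617) = (√(9995 + 18) - 213)/(29350 + 21617) = (√10013 - 213)/50967 = (-213 + √10013)*(1/50967) = -71/16989 + √10013/50967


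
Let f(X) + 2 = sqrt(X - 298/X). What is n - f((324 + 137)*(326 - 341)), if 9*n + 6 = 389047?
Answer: 389059/9 - I*sqrt(330654050205)/6915 ≈ 43229.0 - 83.156*I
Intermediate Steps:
n = 389041/9 (n = -2/3 + (1/9)*389047 = -2/3 + 389047/9 = 389041/9 ≈ 43227.)
f(X) = -2 + sqrt(X - 298/X)
n - f((324 + 137)*(326 - 341)) = 389041/9 - (-2 + sqrt((324 + 137)*(326 - 341) - 298*1/((324 + 137)*(326 - 341)))) = 389041/9 - (-2 + sqrt(461*(-15) - 298/(461*(-15)))) = 389041/9 - (-2 + sqrt(-6915 - 298/(-6915))) = 389041/9 - (-2 + sqrt(-6915 - 298*(-1/6915))) = 389041/9 - (-2 + sqrt(-6915 + 298/6915)) = 389041/9 - (-2 + sqrt(-47816927/6915)) = 389041/9 - (-2 + I*sqrt(330654050205)/6915) = 389041/9 + (2 - I*sqrt(330654050205)/6915) = 389059/9 - I*sqrt(330654050205)/6915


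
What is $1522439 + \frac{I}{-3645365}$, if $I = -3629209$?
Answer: $\frac{5549849474444}{3645365} \approx 1.5224 \cdot 10^{6}$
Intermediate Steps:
$1522439 + \frac{I}{-3645365} = 1522439 - \frac{3629209}{-3645365} = 1522439 - - \frac{3629209}{3645365} = 1522439 + \frac{3629209}{3645365} = \frac{5549849474444}{3645365}$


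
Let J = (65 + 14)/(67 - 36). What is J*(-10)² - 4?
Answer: 7776/31 ≈ 250.84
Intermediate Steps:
J = 79/31 ≈ 2.5484
J*(-10)² - 4 = (79/31)*(-10)² - 4 = (79/31)*100 - 4 = 7900/31 - 4 = 7776/31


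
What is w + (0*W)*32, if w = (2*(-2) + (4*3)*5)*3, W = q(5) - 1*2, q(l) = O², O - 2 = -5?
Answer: 168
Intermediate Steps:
O = -3 (O = 2 - 5 = -3)
q(l) = 9 (q(l) = (-3)² = 9)
W = 7 (W = 9 - 1*2 = 9 - 2 = 7)
w = 168 (w = (-4 + 12*5)*3 = (-4 + 60)*3 = 56*3 = 168)
w + (0*W)*32 = 168 + (0*7)*32 = 168 + 0*32 = 168 + 0 = 168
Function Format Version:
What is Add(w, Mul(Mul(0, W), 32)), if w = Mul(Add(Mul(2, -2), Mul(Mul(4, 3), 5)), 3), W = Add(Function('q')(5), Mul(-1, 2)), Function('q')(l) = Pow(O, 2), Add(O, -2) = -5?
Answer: 168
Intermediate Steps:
O = -3 (O = Add(2, -5) = -3)
Function('q')(l) = 9 (Function('q')(l) = Pow(-3, 2) = 9)
W = 7 (W = Add(9, Mul(-1, 2)) = Add(9, -2) = 7)
w = 168 (w = Mul(Add(-4, Mul(12, 5)), 3) = Mul(Add(-4, 60), 3) = Mul(56, 3) = 168)
Add(w, Mul(Mul(0, W), 32)) = Add(168, Mul(Mul(0, 7), 32)) = Add(168, Mul(0, 32)) = Add(168, 0) = 168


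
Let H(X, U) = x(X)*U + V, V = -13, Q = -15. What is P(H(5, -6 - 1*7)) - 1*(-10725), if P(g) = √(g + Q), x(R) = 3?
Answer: 10725 + I*√67 ≈ 10725.0 + 8.1853*I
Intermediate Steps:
H(X, U) = -13 + 3*U (H(X, U) = 3*U - 13 = -13 + 3*U)
P(g) = √(-15 + g) (P(g) = √(g - 15) = √(-15 + g))
P(H(5, -6 - 1*7)) - 1*(-10725) = √(-15 + (-13 + 3*(-6 - 1*7))) - 1*(-10725) = √(-15 + (-13 + 3*(-6 - 7))) + 10725 = √(-15 + (-13 + 3*(-13))) + 10725 = √(-15 + (-13 - 39)) + 10725 = √(-15 - 52) + 10725 = √(-67) + 10725 = I*√67 + 10725 = 10725 + I*√67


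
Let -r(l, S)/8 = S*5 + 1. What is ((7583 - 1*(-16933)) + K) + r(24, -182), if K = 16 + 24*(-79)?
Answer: 29908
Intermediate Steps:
r(l, S) = -8 - 40*S (r(l, S) = -8*(S*5 + 1) = -8*(5*S + 1) = -8*(1 + 5*S) = -8 - 40*S)
K = -1880 (K = 16 - 1896 = -1880)
((7583 - 1*(-16933)) + K) + r(24, -182) = ((7583 - 1*(-16933)) - 1880) + (-8 - 40*(-182)) = ((7583 + 16933) - 1880) + (-8 + 7280) = (24516 - 1880) + 7272 = 22636 + 7272 = 29908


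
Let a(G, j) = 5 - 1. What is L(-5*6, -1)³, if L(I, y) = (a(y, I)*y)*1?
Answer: -64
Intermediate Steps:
a(G, j) = 4
L(I, y) = 4*y (L(I, y) = (4*y)*1 = 4*y)
L(-5*6, -1)³ = (4*(-1))³ = (-4)³ = -64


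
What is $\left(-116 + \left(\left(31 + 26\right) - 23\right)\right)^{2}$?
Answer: $6724$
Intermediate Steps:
$\left(-116 + \left(\left(31 + 26\right) - 23\right)\right)^{2} = \left(-116 + \left(57 - 23\right)\right)^{2} = \left(-116 + 34\right)^{2} = \left(-82\right)^{2} = 6724$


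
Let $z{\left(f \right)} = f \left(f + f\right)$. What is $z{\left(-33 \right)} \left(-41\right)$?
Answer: $-89298$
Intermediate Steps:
$z{\left(f \right)} = 2 f^{2}$ ($z{\left(f \right)} = f 2 f = 2 f^{2}$)
$z{\left(-33 \right)} \left(-41\right) = 2 \left(-33\right)^{2} \left(-41\right) = 2 \cdot 1089 \left(-41\right) = 2178 \left(-41\right) = -89298$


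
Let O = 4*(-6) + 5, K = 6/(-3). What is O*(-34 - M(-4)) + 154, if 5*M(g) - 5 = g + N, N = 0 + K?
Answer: 3981/5 ≈ 796.20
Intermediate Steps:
K = -2 (K = 6*(-⅓) = -2)
N = -2 (N = 0 - 2 = -2)
M(g) = ⅗ + g/5 (M(g) = 1 + (g - 2)/5 = 1 + (-2 + g)/5 = 1 + (-⅖ + g/5) = ⅗ + g/5)
O = -19 (O = -24 + 5 = -19)
O*(-34 - M(-4)) + 154 = -19*(-34 - (⅗ + (⅕)*(-4))) + 154 = -19*(-34 - (⅗ - ⅘)) + 154 = -19*(-34 - 1*(-⅕)) + 154 = -19*(-34 + ⅕) + 154 = -19*(-169/5) + 154 = 3211/5 + 154 = 3981/5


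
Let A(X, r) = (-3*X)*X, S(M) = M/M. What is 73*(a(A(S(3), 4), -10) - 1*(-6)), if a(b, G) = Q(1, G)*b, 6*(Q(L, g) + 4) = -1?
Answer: 2701/2 ≈ 1350.5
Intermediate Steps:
S(M) = 1
Q(L, g) = -25/6 (Q(L, g) = -4 + (⅙)*(-1) = -4 - ⅙ = -25/6)
A(X, r) = -3*X²
a(b, G) = -25*b/6
73*(a(A(S(3), 4), -10) - 1*(-6)) = 73*(-(-25)*1²/2 - 1*(-6)) = 73*(-(-25)/2 + 6) = 73*(-25/6*(-3) + 6) = 73*(25/2 + 6) = 73*(37/2) = 2701/2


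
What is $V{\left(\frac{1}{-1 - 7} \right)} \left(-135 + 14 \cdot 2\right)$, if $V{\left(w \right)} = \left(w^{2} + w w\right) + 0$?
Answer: $- \frac{107}{32} \approx -3.3438$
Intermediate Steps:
$V{\left(w \right)} = 2 w^{2}$ ($V{\left(w \right)} = \left(w^{2} + w^{2}\right) + 0 = 2 w^{2} + 0 = 2 w^{2}$)
$V{\left(\frac{1}{-1 - 7} \right)} \left(-135 + 14 \cdot 2\right) = 2 \left(\frac{1}{-1 - 7}\right)^{2} \left(-135 + 14 \cdot 2\right) = 2 \left(\frac{1}{-8}\right)^{2} \left(-135 + 28\right) = 2 \left(- \frac{1}{8}\right)^{2} \left(-107\right) = 2 \cdot \frac{1}{64} \left(-107\right) = \frac{1}{32} \left(-107\right) = - \frac{107}{32}$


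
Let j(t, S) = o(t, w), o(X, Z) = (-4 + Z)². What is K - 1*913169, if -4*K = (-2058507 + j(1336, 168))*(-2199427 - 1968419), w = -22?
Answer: -4288363177351/2 ≈ -2.1442e+12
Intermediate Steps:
j(t, S) = 676 (j(t, S) = (-4 - 22)² = (-26)² = 676)
K = -4288361351013/2 (K = -(-2058507 + 676)*(-2199427 - 1968419)/4 = -(-2057831)*(-4167846)/4 = -¼*8576722702026 = -4288361351013/2 ≈ -2.1442e+12)
K - 1*913169 = -4288361351013/2 - 1*913169 = -4288361351013/2 - 913169 = -4288363177351/2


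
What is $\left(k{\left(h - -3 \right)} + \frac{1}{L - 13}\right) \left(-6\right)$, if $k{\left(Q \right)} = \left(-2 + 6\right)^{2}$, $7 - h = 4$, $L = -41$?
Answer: $- \frac{863}{9} \approx -95.889$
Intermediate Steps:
$h = 3$ ($h = 7 - 4 = 3$)
$k{\left(Q \right)} = 16$ ($k{\left(Q \right)} = 4^{2} = 16$)
$\left(k{\left(h - -3 \right)} + \frac{1}{L - 13}\right) \left(-6\right) = \left(16 + \frac{1}{-41 - 13}\right) \left(-6\right) = \left(16 + \frac{1}{-54}\right) \left(-6\right) = \left(16 - \frac{1}{54}\right) \left(-6\right) = \frac{863}{54} \left(-6\right) = - \frac{863}{9}$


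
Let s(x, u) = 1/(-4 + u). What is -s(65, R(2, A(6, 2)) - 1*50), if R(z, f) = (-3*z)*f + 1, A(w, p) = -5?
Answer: 1/23 ≈ 0.043478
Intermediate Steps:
R(z, f) = 1 - 3*f*z (R(z, f) = -3*f*z + 1 = 1 - 3*f*z)
-s(65, R(2, A(6, 2)) - 1*50) = -1/(-4 + ((1 - 3*(-5)*2) - 1*50)) = -1/(-4 + ((1 + 30) - 50)) = -1/(-4 + (31 - 50)) = -1/(-4 - 19) = -1/(-23) = -1*(-1/23) = 1/23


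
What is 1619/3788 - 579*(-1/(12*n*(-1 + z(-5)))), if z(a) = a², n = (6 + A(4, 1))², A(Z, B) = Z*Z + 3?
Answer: 24467771/56820000 ≈ 0.43062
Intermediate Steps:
A(Z, B) = 3 + Z² (A(Z, B) = Z² + 3 = 3 + Z²)
n = 625 (n = (6 + (3 + 4²))² = (6 + (3 + 16))² = (6 + 19)² = 25² = 625)
1619/3788 - 579*(-1/(12*n*(-1 + z(-5)))) = 1619/3788 - 579*(-1/(7500*(-1 + (-5)²))) = 1619*(1/3788) - 579*(-1/(7500*(-1 + 25))) = 1619/3788 - 579/(-12*24*625) = 1619/3788 - 579/((-288*625)) = 1619/3788 - 579/(-180000) = 1619/3788 - 579*(-1/180000) = 1619/3788 + 193/60000 = 24467771/56820000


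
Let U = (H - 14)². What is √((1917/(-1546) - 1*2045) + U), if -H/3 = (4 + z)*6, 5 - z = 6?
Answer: √6161145482/1546 ≈ 50.772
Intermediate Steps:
z = -1 (z = 5 - 1*6 = 5 - 6 = -1)
H = -54 (H = -3*(4 - 1)*6 = -9*6 = -3*18 = -54)
U = 4624 (U = (-54 - 14)² = (-68)² = 4624)
√((1917/(-1546) - 1*2045) + U) = √((1917/(-1546) - 1*2045) + 4624) = √((1917*(-1/1546) - 2045) + 4624) = √((-1917/1546 - 2045) + 4624) = √(-3163487/1546 + 4624) = √(3985217/1546) = √6161145482/1546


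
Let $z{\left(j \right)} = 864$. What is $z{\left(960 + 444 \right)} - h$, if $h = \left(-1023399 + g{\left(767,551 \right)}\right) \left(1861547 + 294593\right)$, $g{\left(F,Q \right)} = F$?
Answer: $2204937761344$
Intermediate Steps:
$h = -2204937760480$ ($h = \left(-1023399 + 767\right) \left(1861547 + 294593\right) = \left(-1022632\right) 2156140 = -2204937760480$)
$z{\left(960 + 444 \right)} - h = 864 - -2204937760480 = 864 + 2204937760480 = 2204937761344$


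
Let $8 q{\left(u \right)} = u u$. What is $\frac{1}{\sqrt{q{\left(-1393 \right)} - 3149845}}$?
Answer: $- \frac{2 i \sqrt{46516622}}{23258311} \approx - 0.00058648 i$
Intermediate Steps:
$q{\left(u \right)} = \frac{u^{2}}{8}$ ($q{\left(u \right)} = \frac{u u}{8} = \frac{u^{2}}{8}$)
$\frac{1}{\sqrt{q{\left(-1393 \right)} - 3149845}} = \frac{1}{\sqrt{\frac{\left(-1393\right)^{2}}{8} - 3149845}} = \frac{1}{\sqrt{\frac{1}{8} \cdot 1940449 - 3149845}} = \frac{1}{\sqrt{\frac{1940449}{8} - 3149845}} = \frac{1}{\sqrt{- \frac{23258311}{8}}} = \frac{1}{\frac{1}{4} i \sqrt{46516622}} = - \frac{2 i \sqrt{46516622}}{23258311}$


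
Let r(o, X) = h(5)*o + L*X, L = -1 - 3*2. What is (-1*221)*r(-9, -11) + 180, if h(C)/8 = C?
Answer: 62723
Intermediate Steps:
h(C) = 8*C
L = -7 (L = -1 - 6 = -7)
r(o, X) = -7*X + 40*o (r(o, X) = (8*5)*o - 7*X = 40*o - 7*X = -7*X + 40*o)
(-1*221)*r(-9, -11) + 180 = (-1*221)*(-7*(-11) + 40*(-9)) + 180 = -221*(77 - 360) + 180 = -221*(-283) + 180 = 62543 + 180 = 62723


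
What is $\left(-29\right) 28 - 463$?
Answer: $-1275$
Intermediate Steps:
$\left(-29\right) 28 - 463 = -812 - 463 = -1275$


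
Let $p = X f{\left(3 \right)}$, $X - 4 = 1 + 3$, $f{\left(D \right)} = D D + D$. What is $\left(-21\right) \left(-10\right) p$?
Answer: $20160$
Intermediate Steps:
$f{\left(D \right)} = D + D^{2}$ ($f{\left(D \right)} = D^{2} + D = D + D^{2}$)
$X = 8$ ($X = 4 + \left(1 + 3\right) = 4 + 4 = 8$)
$p = 96$ ($p = 8 \cdot 3 \left(1 + 3\right) = 8 \cdot 3 \cdot 4 = 8 \cdot 12 = 96$)
$\left(-21\right) \left(-10\right) p = \left(-21\right) \left(-10\right) 96 = 210 \cdot 96 = 20160$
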